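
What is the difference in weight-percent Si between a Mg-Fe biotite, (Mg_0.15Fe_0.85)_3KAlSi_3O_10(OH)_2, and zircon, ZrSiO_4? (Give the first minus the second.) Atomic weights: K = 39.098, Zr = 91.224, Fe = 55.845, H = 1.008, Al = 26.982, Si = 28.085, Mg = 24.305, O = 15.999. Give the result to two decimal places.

M((Mg_0.15Fe_0.85)_3KAlSi_3O_10(OH)_2) = 497.681 g/mol, so wt% Si = 84.255/497.681 × 100 = 16.93%.
M(ZrSiO_4) = 183.305 g/mol, so wt% Si = 28.085/183.305 × 100 = 15.32%.
16.93 − 15.32 = 1.61 pp.

1.61 percentage points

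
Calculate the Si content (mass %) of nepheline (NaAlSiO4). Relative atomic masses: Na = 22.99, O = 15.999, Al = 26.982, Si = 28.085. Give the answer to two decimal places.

M(NaAlSiO4) = 142.053 g/mol.
Si contributes 1 × 28.085 = 28.085 g per mole.
28.085/142.053 = 0.1977 → 19.77%.

19.77 mass %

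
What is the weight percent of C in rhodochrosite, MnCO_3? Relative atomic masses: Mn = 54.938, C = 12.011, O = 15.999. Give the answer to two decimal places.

Molar mass of MnCO_3: 1·54.938 + 1·12.011 + 3·15.999 = 114.946 g/mol.
Mass of C per formula unit: 1 × 12.011 = 12.011 g.
Weight fraction C = 12.011 / 114.946 = 0.1045.

10.45 weight percent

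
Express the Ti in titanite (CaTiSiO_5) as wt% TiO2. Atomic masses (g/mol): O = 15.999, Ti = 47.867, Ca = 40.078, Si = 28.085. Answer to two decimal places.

40.74 wt%

Formula mass = 196.025 g/mol.
1 Ti → 1.0000 mol TiO2 per formula unit; M(TiO2) = 79.865, so TiO2 mass = 79.865 g.
79.865/196.025 × 100 = 40.74 wt%.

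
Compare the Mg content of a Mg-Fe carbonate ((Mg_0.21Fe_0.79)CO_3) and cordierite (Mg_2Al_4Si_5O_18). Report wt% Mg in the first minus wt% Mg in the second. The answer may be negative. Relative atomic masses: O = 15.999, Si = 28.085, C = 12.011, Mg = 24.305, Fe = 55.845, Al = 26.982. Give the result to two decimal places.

First mineral: 5.104 g Mg in 109.230 g formula = 4.67 wt% Mg.
Second mineral: 48.610 g Mg in 584.945 g formula = 8.31 wt% Mg.
4.67% − 8.31% gives a difference of -3.64 percentage points.

-3.64 percentage points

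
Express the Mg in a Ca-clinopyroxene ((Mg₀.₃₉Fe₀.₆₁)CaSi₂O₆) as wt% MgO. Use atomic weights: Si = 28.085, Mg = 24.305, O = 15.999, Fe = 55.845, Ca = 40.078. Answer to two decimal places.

6.67 wt%

Molar mass of (Mg₀.₃₉Fe₀.₆₁)CaSi₂O₆ = 0.39*24.305 + 0.61*55.845 + 1*40.078 + 2*28.085 + 6*15.999 = 235.786 g/mol.
Each formula unit contains 0.39 Mg, equivalent to 0.39/1 = 0.3900 mol MgO.
M(MgO) = 1×24.305 + 1×15.999 = 40.304 g/mol.
Mass of MgO per formula unit = 0.3900 × 40.304 = 15.719 g.
MgO wt% = 15.719 / 235.786 × 100 = 6.67%.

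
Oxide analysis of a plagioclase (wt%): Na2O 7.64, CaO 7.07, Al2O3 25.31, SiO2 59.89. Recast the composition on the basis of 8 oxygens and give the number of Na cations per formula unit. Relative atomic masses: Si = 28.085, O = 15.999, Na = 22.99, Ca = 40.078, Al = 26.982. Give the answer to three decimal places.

Na2O (M=61.979): mol = 0.12327; Na = 0.24654, O = 0.12327.
CaO (M=56.077): mol = 0.12608; Ca = 0.12608, O = 0.12608.
Al2O3 (M=101.961): mol = 0.24823; Al = 0.49646, O = 0.74469.
SiO2 (M=60.083): mol = 0.99679; Si = 0.99679, O = 1.99358.
ΣO = 2.98762; factor = 8/ΣO = 2.67772.
Na apfu = 0.24654 × 2.67772 = 0.660.

0.660 Na apfu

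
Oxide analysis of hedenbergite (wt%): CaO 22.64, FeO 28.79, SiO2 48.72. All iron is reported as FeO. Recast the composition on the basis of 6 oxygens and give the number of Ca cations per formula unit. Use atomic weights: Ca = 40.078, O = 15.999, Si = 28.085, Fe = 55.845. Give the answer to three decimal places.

0.998 Ca apfu

22.64 wt% CaO ÷ 56.077 g/mol = 0.40373 mol, giving 0.40373 Ca and 0.40373 O.
28.79 wt% FeO ÷ 71.844 g/mol = 0.40073 mol, giving 0.40073 Fe and 0.40073 O.
48.72 wt% SiO2 ÷ 60.083 g/mol = 0.81088 mol, giving 0.81088 Si and 1.62176 O.
Oxygen sums to 2.42622; scaling by 6/2.42622 = 2.47298 puts the formula on 6 O.
Ca: 0.40373 × 2.47298 = 0.998 atoms per formula unit.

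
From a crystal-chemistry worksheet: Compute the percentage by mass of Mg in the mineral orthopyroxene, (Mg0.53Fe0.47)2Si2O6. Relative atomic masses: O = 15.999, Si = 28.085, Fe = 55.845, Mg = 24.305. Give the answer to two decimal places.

M((Mg0.53Fe0.47)2Si2O6) = 230.422 g/mol.
Mg contributes 1.06 × 24.305 = 25.763 g per mole.
25.763/230.422 = 0.1118 → 11.18%.

11.18 wt%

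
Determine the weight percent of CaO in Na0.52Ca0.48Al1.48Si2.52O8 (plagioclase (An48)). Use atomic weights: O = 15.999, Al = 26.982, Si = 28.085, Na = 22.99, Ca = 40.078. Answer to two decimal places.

M(Na0.52Ca0.48Al1.48Si2.52O8) = 269.892 g/mol; M(CaO) = 56.077 g/mol.
Moles CaO per formula unit = 0.48 Ca ÷ 1 = 0.4800.
CaO fraction = (0.4800 × 56.077) / 269.892 = 26.917/269.892 = 0.0997.

9.97 wt%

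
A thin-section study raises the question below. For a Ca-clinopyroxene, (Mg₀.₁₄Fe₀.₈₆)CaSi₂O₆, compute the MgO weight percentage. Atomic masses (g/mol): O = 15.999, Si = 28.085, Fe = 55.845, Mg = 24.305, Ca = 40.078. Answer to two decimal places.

Formula mass = 243.671 g/mol.
0.14 Mg → 0.1400 mol MgO per formula unit; M(MgO) = 40.304, so MgO mass = 5.643 g.
5.643/243.671 × 100 = 2.32 wt%.

2.32 wt%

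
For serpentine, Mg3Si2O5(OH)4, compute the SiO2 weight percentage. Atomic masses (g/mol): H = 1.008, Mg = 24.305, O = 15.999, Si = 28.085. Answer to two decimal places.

M(Mg3Si2O5(OH)4) = 277.108 g/mol; M(SiO2) = 60.083 g/mol.
Moles SiO2 per formula unit = 2 Si ÷ 1 = 2.0000.
SiO2 fraction = (2.0000 × 60.083) / 277.108 = 120.166/277.108 = 0.4336.

43.36 wt%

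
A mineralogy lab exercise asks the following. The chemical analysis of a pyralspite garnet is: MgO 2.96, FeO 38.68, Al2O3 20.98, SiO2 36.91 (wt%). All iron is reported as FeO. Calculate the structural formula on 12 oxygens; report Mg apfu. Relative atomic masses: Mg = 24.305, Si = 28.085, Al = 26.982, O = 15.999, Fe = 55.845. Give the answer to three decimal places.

0.359 Mg apfu

MgO: 2.96/40.304 = 0.07344 mol → 0.07344 mol Mg, 0.07344 mol O.
FeO: 38.68/71.844 = 0.53839 mol → 0.53839 mol Fe, 0.53839 mol O.
Al2O3: 20.98/101.961 = 0.20576 mol → 0.41152 mol Al, 0.61728 mol O.
SiO2: 36.91/60.083 = 0.61432 mol → 0.61432 mol Si, 1.22864 mol O.
Total oxygen = 2.45775 mol. Normalization factor = 12/2.45775 = 4.88251.
Mg per 12 O = 0.07344 × 4.88251 = 0.359.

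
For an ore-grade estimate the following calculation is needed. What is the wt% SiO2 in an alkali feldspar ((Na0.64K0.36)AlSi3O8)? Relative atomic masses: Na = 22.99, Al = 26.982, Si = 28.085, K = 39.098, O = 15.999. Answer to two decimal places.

M((Na0.64K0.36)AlSi3O8) = 268.018 g/mol; M(SiO2) = 60.083 g/mol.
Moles SiO2 per formula unit = 3 Si ÷ 1 = 3.0000.
SiO2 fraction = (3.0000 × 60.083) / 268.018 = 180.249/268.018 = 0.6725.

67.25 wt%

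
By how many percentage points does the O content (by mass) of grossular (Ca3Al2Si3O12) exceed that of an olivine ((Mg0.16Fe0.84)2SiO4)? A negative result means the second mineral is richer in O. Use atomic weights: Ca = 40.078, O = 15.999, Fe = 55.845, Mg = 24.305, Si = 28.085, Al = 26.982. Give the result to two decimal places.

9.58 percentage points

O in Ca3Al2Si3O12: molar mass 450.441 g/mol; 12×15.999 = 191.988 g → 42.62 wt%.
O in (Mg0.16Fe0.84)2SiO4: molar mass 193.678 g/mol; 4×15.999 = 63.996 g → 33.04 wt%.
Difference = 42.62 − 33.04 = 9.58 percentage points.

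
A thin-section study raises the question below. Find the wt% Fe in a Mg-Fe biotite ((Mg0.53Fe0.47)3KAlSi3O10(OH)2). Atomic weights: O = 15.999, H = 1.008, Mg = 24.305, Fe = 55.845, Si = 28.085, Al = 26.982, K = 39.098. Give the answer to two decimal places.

17.05 mass %

Formula mass = 1.59·24.305 + 1.41·55.845 + 1·39.098 + 1·26.982 + 3·28.085 + 12·15.999 + 2·1.008 = 461.725 g/mol, of which 78.741 g is Fe.
So Fe makes up 78.741/461.725 = 0.1705 of the mass, i.e. 17.05%.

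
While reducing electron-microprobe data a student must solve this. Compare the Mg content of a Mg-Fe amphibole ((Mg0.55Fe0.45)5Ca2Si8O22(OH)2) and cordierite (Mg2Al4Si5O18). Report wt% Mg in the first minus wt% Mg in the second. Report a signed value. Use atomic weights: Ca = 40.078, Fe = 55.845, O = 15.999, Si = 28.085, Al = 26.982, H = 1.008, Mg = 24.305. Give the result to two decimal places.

-0.74 percentage points

First mineral: 66.839 g Mg in 883.318 g formula = 7.57 wt% Mg.
Second mineral: 48.610 g Mg in 584.945 g formula = 8.31 wt% Mg.
7.57% − 8.31% gives a difference of -0.74 percentage points.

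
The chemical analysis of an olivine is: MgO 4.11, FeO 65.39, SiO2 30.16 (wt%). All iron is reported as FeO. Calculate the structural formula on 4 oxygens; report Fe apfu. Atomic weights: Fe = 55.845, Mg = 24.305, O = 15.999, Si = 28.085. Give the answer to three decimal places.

4.11 wt% MgO ÷ 40.304 g/mol = 0.10197 mol, giving 0.10197 Mg and 0.10197 O.
65.39 wt% FeO ÷ 71.844 g/mol = 0.91017 mol, giving 0.91017 Fe and 0.91017 O.
30.16 wt% SiO2 ÷ 60.083 g/mol = 0.50197 mol, giving 0.50197 Si and 1.00394 O.
Oxygen sums to 2.01608; scaling by 4/2.01608 = 1.98405 puts the formula on 4 O.
Fe: 0.91017 × 1.98405 = 1.806 atoms per formula unit.

1.806 Fe apfu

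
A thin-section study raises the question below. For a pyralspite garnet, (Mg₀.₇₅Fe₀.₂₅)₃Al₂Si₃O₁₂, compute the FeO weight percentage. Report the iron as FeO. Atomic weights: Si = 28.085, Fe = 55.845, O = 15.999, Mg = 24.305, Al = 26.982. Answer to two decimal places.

12.63 wt%

M((Mg₀.₇₅Fe₀.₂₅)₃Al₂Si₃O₁₂) = 426.777 g/mol; M(FeO) = 71.844 g/mol.
Moles FeO per formula unit = 0.75 Fe ÷ 1 = 0.7500.
FeO fraction = (0.7500 × 71.844) / 426.777 = 53.883/426.777 = 0.1263.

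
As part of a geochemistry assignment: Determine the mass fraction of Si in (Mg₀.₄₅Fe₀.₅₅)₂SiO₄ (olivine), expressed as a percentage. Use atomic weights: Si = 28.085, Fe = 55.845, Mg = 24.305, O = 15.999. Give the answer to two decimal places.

Formula mass = 0.90·24.305 + 1.10·55.845 + 1·28.085 + 4·15.999 = 175.385 g/mol, of which 28.085 g is Si.
So Si makes up 28.085/175.385 = 0.1601 of the mass, i.e. 16.01%.

16.01 mass %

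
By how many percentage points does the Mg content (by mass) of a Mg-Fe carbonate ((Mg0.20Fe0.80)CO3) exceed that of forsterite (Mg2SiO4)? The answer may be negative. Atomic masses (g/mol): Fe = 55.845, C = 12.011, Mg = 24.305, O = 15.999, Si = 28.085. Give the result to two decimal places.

-30.11 percentage points

Mg in (Mg0.20Fe0.80)CO3: molar mass 109.545 g/mol; 0.20×24.305 = 4.861 g → 4.44 wt%.
Mg in Mg2SiO4: molar mass 140.691 g/mol; 2×24.305 = 48.610 g → 34.55 wt%.
Difference = 4.44 − 34.55 = -30.11 percentage points.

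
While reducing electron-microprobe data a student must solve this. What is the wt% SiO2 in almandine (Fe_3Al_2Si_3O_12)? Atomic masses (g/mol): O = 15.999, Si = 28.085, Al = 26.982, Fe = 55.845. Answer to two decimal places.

M(Fe_3Al_2Si_3O_12) = 497.742 g/mol; M(SiO2) = 60.083 g/mol.
Moles SiO2 per formula unit = 3 Si ÷ 1 = 3.0000.
SiO2 fraction = (3.0000 × 60.083) / 497.742 = 180.249/497.742 = 0.3621.

36.21 wt%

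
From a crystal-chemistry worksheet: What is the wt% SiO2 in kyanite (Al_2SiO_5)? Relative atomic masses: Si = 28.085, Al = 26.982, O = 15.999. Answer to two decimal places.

M(Al_2SiO_5) = 162.044 g/mol; M(SiO2) = 60.083 g/mol.
Moles SiO2 per formula unit = 1 Si ÷ 1 = 1.0000.
SiO2 fraction = (1.0000 × 60.083) / 162.044 = 60.083/162.044 = 0.3708.

37.08 wt%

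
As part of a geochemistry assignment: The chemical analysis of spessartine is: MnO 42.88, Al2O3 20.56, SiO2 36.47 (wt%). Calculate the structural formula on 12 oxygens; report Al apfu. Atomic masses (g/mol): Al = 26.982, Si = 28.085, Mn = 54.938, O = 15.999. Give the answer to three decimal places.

42.88 wt% MnO ÷ 70.937 g/mol = 0.60448 mol, giving 0.60448 Mn and 0.60448 O.
20.56 wt% Al2O3 ÷ 101.961 g/mol = 0.20165 mol, giving 0.40330 Al and 0.60495 O.
36.47 wt% SiO2 ÷ 60.083 g/mol = 0.60699 mol, giving 0.60699 Si and 1.21398 O.
Oxygen sums to 2.42341; scaling by 12/2.42341 = 4.95170 puts the formula on 12 O.
Al: 0.40330 × 4.95170 = 1.997 atoms per formula unit.

1.997 Al apfu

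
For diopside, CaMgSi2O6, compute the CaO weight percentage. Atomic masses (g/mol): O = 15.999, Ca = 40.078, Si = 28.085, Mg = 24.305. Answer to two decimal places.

M(CaMgSi2O6) = 216.547 g/mol; M(CaO) = 56.077 g/mol.
Moles CaO per formula unit = 1 Ca ÷ 1 = 1.0000.
CaO fraction = (1.0000 × 56.077) / 216.547 = 56.077/216.547 = 0.2590.

25.90 wt%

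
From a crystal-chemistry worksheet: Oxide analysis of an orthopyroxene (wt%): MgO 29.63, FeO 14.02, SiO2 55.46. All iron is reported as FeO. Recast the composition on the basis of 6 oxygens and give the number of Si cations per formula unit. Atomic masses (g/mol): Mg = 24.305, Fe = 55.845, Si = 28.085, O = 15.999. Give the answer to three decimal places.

1.995 Si apfu

29.63 wt% MgO ÷ 40.304 g/mol = 0.73516 mol, giving 0.73516 Mg and 0.73516 O.
14.02 wt% FeO ÷ 71.844 g/mol = 0.19515 mol, giving 0.19515 Fe and 0.19515 O.
55.46 wt% SiO2 ÷ 60.083 g/mol = 0.92306 mol, giving 0.92306 Si and 1.84612 O.
Oxygen sums to 2.77643; scaling by 6/2.77643 = 2.16105 puts the formula on 6 O.
Si: 0.92306 × 2.16105 = 1.995 atoms per formula unit.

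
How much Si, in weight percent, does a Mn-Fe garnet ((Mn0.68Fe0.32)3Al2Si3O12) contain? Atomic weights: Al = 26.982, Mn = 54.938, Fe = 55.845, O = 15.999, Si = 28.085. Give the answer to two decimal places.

Molar mass of (Mn0.68Fe0.32)3Al2Si3O12: 2.04*54.938 + 0.96*55.845 + 2*26.982 + 3*28.085 + 12*15.999 = 495.892 g/mol.
Mass of Si per formula unit: 3 × 28.085 = 84.255 g.
Weight fraction Si = 84.255 / 495.892 = 0.1699.

16.99 weight percent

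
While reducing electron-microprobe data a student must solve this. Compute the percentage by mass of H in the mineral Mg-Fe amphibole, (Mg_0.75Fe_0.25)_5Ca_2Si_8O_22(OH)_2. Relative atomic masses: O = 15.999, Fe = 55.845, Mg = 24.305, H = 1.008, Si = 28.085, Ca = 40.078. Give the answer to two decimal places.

Molar mass of (Mg_0.75Fe_0.25)_5Ca_2Si_8O_22(OH)_2: 3.75·24.305 + 1.25·55.845 + 2·40.078 + 8·28.085 + 24·15.999 + 2·1.008 = 851.778 g/mol.
Mass of H per formula unit: 2 × 1.008 = 2.016 g.
Weight fraction H = 2.016 / 851.778 = 0.0024.

0.24 wt%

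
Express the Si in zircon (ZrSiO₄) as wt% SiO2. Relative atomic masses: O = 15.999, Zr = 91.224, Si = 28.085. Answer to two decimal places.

32.78 wt%

M(ZrSiO₄) = 183.305 g/mol; M(SiO2) = 60.083 g/mol.
Moles SiO2 per formula unit = 1 Si ÷ 1 = 1.0000.
SiO2 fraction = (1.0000 × 60.083) / 183.305 = 60.083/183.305 = 0.3278.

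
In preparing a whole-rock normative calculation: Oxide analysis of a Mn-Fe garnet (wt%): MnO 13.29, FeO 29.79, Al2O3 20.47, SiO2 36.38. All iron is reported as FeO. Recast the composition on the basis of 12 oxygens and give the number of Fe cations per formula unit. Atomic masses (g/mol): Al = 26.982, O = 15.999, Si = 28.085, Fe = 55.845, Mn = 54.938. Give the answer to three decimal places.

MnO: 13.29/70.937 = 0.18735 mol → 0.18735 mol Mn, 0.18735 mol O.
FeO: 29.79/71.844 = 0.41465 mol → 0.41465 mol Fe, 0.41465 mol O.
Al2O3: 20.47/101.961 = 0.20076 mol → 0.40152 mol Al, 0.60228 mol O.
SiO2: 36.38/60.083 = 0.60550 mol → 0.60550 mol Si, 1.21100 mol O.
Total oxygen = 2.41528 mol. Normalization factor = 12/2.41528 = 4.96837.
Fe per 12 O = 0.41465 × 4.96837 = 2.060.

2.060 Fe apfu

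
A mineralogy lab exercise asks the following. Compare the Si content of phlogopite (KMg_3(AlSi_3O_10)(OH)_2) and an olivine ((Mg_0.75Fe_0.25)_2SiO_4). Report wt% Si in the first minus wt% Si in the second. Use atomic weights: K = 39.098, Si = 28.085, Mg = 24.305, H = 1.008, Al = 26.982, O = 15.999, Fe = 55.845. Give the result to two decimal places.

2.24 percentage points

M(KMg_3(AlSi_3O_10)(OH)_2) = 417.254 g/mol, so wt% Si = 84.255/417.254 × 100 = 20.19%.
M((Mg_0.75Fe_0.25)_2SiO_4) = 156.461 g/mol, so wt% Si = 28.085/156.461 × 100 = 17.95%.
20.19 − 17.95 = 2.24 pp.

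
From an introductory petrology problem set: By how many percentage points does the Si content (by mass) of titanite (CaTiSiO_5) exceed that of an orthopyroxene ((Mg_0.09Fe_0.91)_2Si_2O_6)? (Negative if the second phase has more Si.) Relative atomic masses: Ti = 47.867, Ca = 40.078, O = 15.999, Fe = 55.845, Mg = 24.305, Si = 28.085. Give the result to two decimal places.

-7.43 percentage points

First mineral: 28.085 g Si in 196.025 g formula = 14.33 wt% Si.
Second mineral: 56.170 g Si in 258.177 g formula = 21.76 wt% Si.
14.33% − 21.76% gives a difference of -7.43 percentage points.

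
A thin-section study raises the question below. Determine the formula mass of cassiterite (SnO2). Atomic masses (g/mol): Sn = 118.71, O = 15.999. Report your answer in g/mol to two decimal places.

The formula mass is the sum 1·118.71 + 2·15.999.

150.71 g/mol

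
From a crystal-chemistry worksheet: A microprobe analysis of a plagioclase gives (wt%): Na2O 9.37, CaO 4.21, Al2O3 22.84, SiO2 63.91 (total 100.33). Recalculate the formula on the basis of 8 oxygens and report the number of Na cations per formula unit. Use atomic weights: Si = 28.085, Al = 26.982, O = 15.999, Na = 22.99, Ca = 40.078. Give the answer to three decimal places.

0.799 Na apfu

9.37 wt% Na2O ÷ 61.979 g/mol = 0.15118 mol, giving 0.30236 Na and 0.15118 O.
4.21 wt% CaO ÷ 56.077 g/mol = 0.07508 mol, giving 0.07508 Ca and 0.07508 O.
22.84 wt% Al2O3 ÷ 101.961 g/mol = 0.22401 mol, giving 0.44802 Al and 0.67203 O.
63.91 wt% SiO2 ÷ 60.083 g/mol = 1.06370 mol, giving 1.06370 Si and 2.12740 O.
Oxygen sums to 3.02569; scaling by 8/3.02569 = 2.64402 puts the formula on 8 O.
Na: 0.30236 × 2.64402 = 0.799 atoms per formula unit.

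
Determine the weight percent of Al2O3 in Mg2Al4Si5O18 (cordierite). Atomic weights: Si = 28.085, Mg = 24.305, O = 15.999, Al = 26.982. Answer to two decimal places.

Formula mass = 584.945 g/mol.
4 Al → 2.0000 mol Al2O3 per formula unit; M(Al2O3) = 101.961, so Al2O3 mass = 203.922 g.
203.922/584.945 × 100 = 34.86 wt%.

34.86 wt%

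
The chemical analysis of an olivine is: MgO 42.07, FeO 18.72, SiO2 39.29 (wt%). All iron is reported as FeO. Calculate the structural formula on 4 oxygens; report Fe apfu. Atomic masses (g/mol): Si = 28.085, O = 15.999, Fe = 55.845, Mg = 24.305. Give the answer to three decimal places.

MgO (M=40.304): mol = 1.04382; Mg = 1.04382, O = 1.04382.
FeO (M=71.844): mol = 0.26056; Fe = 0.26056, O = 0.26056.
SiO2 (M=60.083): mol = 0.65393; Si = 0.65393, O = 1.30786.
ΣO = 2.61224; factor = 4/ΣO = 1.53125.
Fe apfu = 0.26056 × 1.53125 = 0.399.

0.399 Fe apfu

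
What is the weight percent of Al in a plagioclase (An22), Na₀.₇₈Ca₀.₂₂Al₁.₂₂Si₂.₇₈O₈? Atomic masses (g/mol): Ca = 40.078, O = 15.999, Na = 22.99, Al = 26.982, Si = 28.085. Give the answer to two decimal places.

M(Na₀.₇₈Ca₀.₂₂Al₁.₂₂Si₂.₇₈O₈) = 265.736 g/mol.
Al contributes 1.22 × 26.982 = 32.918 g per mole.
32.918/265.736 = 0.1239 → 12.39%.

12.39 mass %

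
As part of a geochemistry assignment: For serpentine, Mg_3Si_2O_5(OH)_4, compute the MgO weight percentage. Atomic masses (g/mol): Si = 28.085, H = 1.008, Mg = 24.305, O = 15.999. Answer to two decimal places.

43.63 wt%

M(Mg_3Si_2O_5(OH)_4) = 277.108 g/mol; M(MgO) = 40.304 g/mol.
Moles MgO per formula unit = 3 Mg ÷ 1 = 3.0000.
MgO fraction = (3.0000 × 40.304) / 277.108 = 120.912/277.108 = 0.4363.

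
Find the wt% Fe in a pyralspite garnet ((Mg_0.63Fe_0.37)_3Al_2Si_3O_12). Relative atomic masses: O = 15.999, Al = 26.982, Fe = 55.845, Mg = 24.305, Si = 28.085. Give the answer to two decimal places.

M((Mg_0.63Fe_0.37)_3Al_2Si_3O_12) = 438.131 g/mol.
Fe contributes 1.11 × 55.845 = 61.988 g per mole.
61.988/438.131 = 0.1415 → 14.15%.

14.15 weight percent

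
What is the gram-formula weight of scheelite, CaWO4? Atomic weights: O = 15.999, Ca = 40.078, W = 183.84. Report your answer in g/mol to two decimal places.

287.91 g/mol

Ca: 1 × 40.078 = 40.0780
W: 1 × 183.84 = 183.8400
O: 4 × 15.999 = 63.9960
Summing the contributions gives the formula mass.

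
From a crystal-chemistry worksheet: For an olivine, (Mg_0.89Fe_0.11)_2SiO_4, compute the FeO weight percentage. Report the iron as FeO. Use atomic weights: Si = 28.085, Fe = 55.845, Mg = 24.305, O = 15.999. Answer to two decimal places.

M((Mg_0.89Fe_0.11)_2SiO_4) = 147.630 g/mol; M(FeO) = 71.844 g/mol.
Moles FeO per formula unit = 0.22 Fe ÷ 1 = 0.2200.
FeO fraction = (0.2200 × 71.844) / 147.630 = 15.806/147.630 = 0.1071.

10.71 wt%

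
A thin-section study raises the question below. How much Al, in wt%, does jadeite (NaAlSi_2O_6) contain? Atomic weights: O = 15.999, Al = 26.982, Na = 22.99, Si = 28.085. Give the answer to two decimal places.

M(NaAlSi_2O_6) = 202.136 g/mol.
Al contributes 1 × 26.982 = 26.982 g per mole.
26.982/202.136 = 0.1335 → 13.35%.

13.35 wt%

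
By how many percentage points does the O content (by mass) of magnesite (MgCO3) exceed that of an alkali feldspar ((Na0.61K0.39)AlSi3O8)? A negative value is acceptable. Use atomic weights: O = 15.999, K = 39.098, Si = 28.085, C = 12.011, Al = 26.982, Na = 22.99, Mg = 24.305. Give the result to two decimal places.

9.26 percentage points

M(MgCO3) = 84.313 g/mol, so wt% O = 47.997/84.313 × 100 = 56.93%.
M((Na0.61K0.39)AlSi3O8) = 268.501 g/mol, so wt% O = 127.992/268.501 × 100 = 47.67%.
56.93 − 47.67 = 9.26 pp.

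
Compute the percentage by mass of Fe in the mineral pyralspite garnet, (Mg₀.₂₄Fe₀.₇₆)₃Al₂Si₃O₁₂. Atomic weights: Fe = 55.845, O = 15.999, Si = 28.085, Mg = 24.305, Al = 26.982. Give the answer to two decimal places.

26.80 wt%

Formula mass = 0.72·24.305 + 2.28·55.845 + 2·26.982 + 3·28.085 + 12·15.999 = 475.033 g/mol, of which 127.327 g is Fe.
So Fe makes up 127.327/475.033 = 0.2680 of the mass, i.e. 26.80%.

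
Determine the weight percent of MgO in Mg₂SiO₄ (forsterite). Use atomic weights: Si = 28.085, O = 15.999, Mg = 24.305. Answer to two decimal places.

M(Mg₂SiO₄) = 140.691 g/mol; M(MgO) = 40.304 g/mol.
Moles MgO per formula unit = 2 Mg ÷ 1 = 2.0000.
MgO fraction = (2.0000 × 40.304) / 140.691 = 80.608/140.691 = 0.5729.

57.29 wt%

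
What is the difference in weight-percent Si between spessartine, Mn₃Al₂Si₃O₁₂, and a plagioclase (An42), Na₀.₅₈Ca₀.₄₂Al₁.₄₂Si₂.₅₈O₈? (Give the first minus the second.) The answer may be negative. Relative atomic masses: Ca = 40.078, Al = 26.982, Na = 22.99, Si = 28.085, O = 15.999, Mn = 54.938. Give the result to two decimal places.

-9.92 percentage points

Si in Mn₃Al₂Si₃O₁₂: molar mass 495.021 g/mol; 3×28.085 = 84.255 g → 17.02 wt%.
Si in Na₀.₅₈Ca₀.₄₂Al₁.₄₂Si₂.₅₈O₈: molar mass 268.933 g/mol; 2.58×28.085 = 72.459 g → 26.94 wt%.
Difference = 17.02 − 26.94 = -9.92 percentage points.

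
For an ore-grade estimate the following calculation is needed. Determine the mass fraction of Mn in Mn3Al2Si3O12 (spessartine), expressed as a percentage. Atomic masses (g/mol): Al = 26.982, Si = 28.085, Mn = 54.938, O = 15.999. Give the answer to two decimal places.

M(Mn3Al2Si3O12) = 495.021 g/mol.
Mn contributes 3 × 54.938 = 164.814 g per mole.
164.814/495.021 = 0.3329 → 33.29%.

33.29 mass %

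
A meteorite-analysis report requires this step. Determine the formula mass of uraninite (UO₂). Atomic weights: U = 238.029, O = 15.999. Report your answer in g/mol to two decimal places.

270.03 g/mol

The formula mass is the sum 1·238.029 + 2·15.999.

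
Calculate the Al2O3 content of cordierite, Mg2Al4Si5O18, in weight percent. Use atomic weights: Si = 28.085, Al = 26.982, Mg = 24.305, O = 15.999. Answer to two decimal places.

Molar mass of Mg2Al4Si5O18 = 2*24.305 + 4*26.982 + 5*28.085 + 18*15.999 = 584.945 g/mol.
Each formula unit contains 4 Al, equivalent to 4/2 = 2.0000 mol Al2O3.
M(Al2O3) = 2×26.982 + 3×15.999 = 101.961 g/mol.
Mass of Al2O3 per formula unit = 2.0000 × 101.961 = 203.922 g.
Al2O3 wt% = 203.922 / 584.945 × 100 = 34.86%.

34.86 wt%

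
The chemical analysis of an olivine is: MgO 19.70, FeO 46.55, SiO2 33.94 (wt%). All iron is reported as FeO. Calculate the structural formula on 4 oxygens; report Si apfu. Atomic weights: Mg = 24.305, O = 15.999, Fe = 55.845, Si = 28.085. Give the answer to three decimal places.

0.997 Si apfu

MgO (M=40.304): mol = 0.48879; Mg = 0.48879, O = 0.48879.
FeO (M=71.844): mol = 0.64793; Fe = 0.64793, O = 0.64793.
SiO2 (M=60.083): mol = 0.56489; Si = 0.56489, O = 1.12978.
ΣO = 2.26650; factor = 4/ΣO = 1.76484.
Si apfu = 0.56489 × 1.76484 = 0.997.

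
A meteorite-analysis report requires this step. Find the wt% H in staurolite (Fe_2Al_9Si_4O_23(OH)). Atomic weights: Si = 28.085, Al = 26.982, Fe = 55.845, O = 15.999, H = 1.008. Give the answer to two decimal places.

M(Fe_2Al_9Si_4O_23(OH)) = 851.852 g/mol.
H contributes 1 × 1.008 = 1.008 g per mole.
1.008/851.852 = 0.0012 → 0.12%.

0.12 weight percent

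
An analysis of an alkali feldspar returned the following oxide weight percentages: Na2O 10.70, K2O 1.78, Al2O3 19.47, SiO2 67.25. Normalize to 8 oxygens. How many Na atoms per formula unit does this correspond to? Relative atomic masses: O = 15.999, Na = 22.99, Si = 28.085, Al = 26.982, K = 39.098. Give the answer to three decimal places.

Na2O: 10.70/61.979 = 0.17264 mol → 0.34528 mol Na, 0.17264 mol O.
K2O: 1.78/94.195 = 0.01890 mol → 0.03780 mol K, 0.01890 mol O.
Al2O3: 19.47/101.961 = 0.19096 mol → 0.38192 mol Al, 0.57288 mol O.
SiO2: 67.25/60.083 = 1.11928 mol → 1.11928 mol Si, 2.23856 mol O.
Total oxygen = 3.00298 mol. Normalization factor = 8/3.00298 = 2.66402.
Na per 8 O = 0.34528 × 2.66402 = 0.920.

0.920 Na apfu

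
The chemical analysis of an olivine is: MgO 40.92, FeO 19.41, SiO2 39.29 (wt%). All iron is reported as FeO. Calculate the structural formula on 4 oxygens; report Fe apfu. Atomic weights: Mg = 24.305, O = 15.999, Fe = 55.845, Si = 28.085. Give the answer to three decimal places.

MgO: 40.92/40.304 = 1.01528 mol → 1.01528 mol Mg, 1.01528 mol O.
FeO: 19.41/71.844 = 0.27017 mol → 0.27017 mol Fe, 0.27017 mol O.
SiO2: 39.29/60.083 = 0.65393 mol → 0.65393 mol Si, 1.30786 mol O.
Total oxygen = 2.59331 mol. Normalization factor = 4/2.59331 = 1.54243.
Fe per 4 O = 0.27017 × 1.54243 = 0.417.

0.417 Fe apfu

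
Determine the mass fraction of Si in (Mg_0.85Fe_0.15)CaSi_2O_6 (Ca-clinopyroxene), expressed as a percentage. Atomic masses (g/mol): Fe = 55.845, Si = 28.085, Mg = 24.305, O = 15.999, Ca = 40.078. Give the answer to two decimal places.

Molar mass of (Mg_0.85Fe_0.15)CaSi_2O_6: 0.85·24.305 + 0.15·55.845 + 1·40.078 + 2·28.085 + 6·15.999 = 221.278 g/mol.
Mass of Si per formula unit: 2 × 28.085 = 56.170 g.
Weight fraction Si = 56.170 / 221.278 = 0.2538.

25.38 mass %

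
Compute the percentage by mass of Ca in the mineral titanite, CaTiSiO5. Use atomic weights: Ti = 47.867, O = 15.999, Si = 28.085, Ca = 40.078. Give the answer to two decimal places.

20.45 mass %

M(CaTiSiO5) = 196.025 g/mol.
Ca contributes 1 × 40.078 = 40.078 g per mole.
40.078/196.025 = 0.2045 → 20.45%.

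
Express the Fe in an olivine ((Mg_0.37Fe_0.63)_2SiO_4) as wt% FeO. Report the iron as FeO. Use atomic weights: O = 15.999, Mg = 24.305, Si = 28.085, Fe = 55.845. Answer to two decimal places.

Formula mass = 180.431 g/mol.
1.26 Fe → 1.2600 mol FeO per formula unit; M(FeO) = 71.844, so FeO mass = 90.523 g.
90.523/180.431 × 100 = 50.17 wt%.

50.17 wt%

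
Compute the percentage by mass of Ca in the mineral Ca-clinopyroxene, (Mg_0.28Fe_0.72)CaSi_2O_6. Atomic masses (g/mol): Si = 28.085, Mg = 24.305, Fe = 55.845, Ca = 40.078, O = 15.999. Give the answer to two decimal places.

16.75 weight percent

Formula mass = 0.28*24.305 + 0.72*55.845 + 1*40.078 + 2*28.085 + 6*15.999 = 239.256 g/mol, of which 40.078 g is Ca.
So Ca makes up 40.078/239.256 = 0.1675 of the mass, i.e. 16.75%.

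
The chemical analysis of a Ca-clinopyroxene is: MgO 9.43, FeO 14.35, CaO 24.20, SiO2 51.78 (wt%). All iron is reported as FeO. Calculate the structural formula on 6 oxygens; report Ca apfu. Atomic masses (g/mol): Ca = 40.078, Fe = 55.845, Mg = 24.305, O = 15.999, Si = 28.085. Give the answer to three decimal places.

1.000 Ca apfu

9.43 wt% MgO ÷ 40.304 g/mol = 0.23397 mol, giving 0.23397 Mg and 0.23397 O.
14.35 wt% FeO ÷ 71.844 g/mol = 0.19974 mol, giving 0.19974 Fe and 0.19974 O.
24.20 wt% CaO ÷ 56.077 g/mol = 0.43155 mol, giving 0.43155 Ca and 0.43155 O.
51.78 wt% SiO2 ÷ 60.083 g/mol = 0.86181 mol, giving 0.86181 Si and 1.72362 O.
Oxygen sums to 2.58888; scaling by 6/2.58888 = 2.31760 puts the formula on 6 O.
Ca: 0.43155 × 2.31760 = 1.000 atoms per formula unit.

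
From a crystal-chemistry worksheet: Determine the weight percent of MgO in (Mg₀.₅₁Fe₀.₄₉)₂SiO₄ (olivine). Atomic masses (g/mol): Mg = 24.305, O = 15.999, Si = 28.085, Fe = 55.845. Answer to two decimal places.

M((Mg₀.₅₁Fe₀.₄₉)₂SiO₄) = 171.600 g/mol; M(MgO) = 40.304 g/mol.
Moles MgO per formula unit = 1.02 Mg ÷ 1 = 1.0200.
MgO fraction = (1.0200 × 40.304) / 171.600 = 41.110/171.600 = 0.2396.

23.96 wt%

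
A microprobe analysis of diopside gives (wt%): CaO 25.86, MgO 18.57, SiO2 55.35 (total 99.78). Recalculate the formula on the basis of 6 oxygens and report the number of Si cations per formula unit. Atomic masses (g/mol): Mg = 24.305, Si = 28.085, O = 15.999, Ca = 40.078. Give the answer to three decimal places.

2.000 Si apfu

CaO (M=56.077): mol = 0.46115; Ca = 0.46115, O = 0.46115.
MgO (M=40.304): mol = 0.46075; Mg = 0.46075, O = 0.46075.
SiO2 (M=60.083): mol = 0.92123; Si = 0.92123, O = 1.84246.
ΣO = 2.76436; factor = 6/ΣO = 2.17048.
Si apfu = 0.92123 × 2.17048 = 2.000.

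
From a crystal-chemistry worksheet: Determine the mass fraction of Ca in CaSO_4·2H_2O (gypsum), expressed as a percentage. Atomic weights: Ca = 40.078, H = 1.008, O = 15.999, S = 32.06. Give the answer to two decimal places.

23.28 wt%

M(CaSO_4·2H_2O) = 172.164 g/mol.
Ca contributes 1 × 40.078 = 40.078 g per mole.
40.078/172.164 = 0.2328 → 23.28%.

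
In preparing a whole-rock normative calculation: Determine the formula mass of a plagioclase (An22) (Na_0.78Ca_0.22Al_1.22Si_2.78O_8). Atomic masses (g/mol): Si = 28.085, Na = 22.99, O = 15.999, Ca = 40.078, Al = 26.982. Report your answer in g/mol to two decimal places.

Na: 0.78 × 22.99 = 17.9322
Ca: 0.22 × 40.078 = 8.8172
Al: 1.22 × 26.982 = 32.9180
Si: 2.78 × 28.085 = 78.0763
O: 8 × 15.999 = 127.9920
Summing the contributions gives the formula mass.

265.74 g/mol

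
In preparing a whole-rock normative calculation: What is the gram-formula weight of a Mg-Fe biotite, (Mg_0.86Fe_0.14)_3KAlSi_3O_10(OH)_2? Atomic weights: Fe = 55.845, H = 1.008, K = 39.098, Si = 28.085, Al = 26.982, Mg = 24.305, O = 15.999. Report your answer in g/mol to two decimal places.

430.50 g/mol

Mg: 2.58 × 24.305 = 62.7069
Fe: 0.42 × 55.845 = 23.4549
K: 1 × 39.098 = 39.0980
Al: 1 × 26.982 = 26.9820
Si: 3 × 28.085 = 84.2550
O: 12 × 15.999 = 191.9880
H: 2 × 1.008 = 2.0160
Summing the contributions gives the formula mass.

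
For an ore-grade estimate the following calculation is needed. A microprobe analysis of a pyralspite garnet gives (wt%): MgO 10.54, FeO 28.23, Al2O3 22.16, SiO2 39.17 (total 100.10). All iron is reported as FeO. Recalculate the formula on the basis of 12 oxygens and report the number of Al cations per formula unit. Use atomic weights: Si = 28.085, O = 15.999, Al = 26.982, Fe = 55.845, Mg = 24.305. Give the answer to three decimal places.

1.998 Al apfu

MgO (M=40.304): mol = 0.26151; Mg = 0.26151, O = 0.26151.
FeO (M=71.844): mol = 0.39293; Fe = 0.39293, O = 0.39293.
Al2O3 (M=101.961): mol = 0.21734; Al = 0.43468, O = 0.65202.
SiO2 (M=60.083): mol = 0.65193; Si = 0.65193, O = 1.30386.
ΣO = 2.61032; factor = 12/ΣO = 4.59714.
Al apfu = 0.43468 × 4.59714 = 1.998.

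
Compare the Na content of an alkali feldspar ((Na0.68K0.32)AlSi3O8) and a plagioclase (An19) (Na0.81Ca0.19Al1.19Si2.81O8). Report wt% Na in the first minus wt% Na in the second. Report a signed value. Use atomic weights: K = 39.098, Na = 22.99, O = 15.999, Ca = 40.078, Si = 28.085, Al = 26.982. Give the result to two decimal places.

M((Na0.68K0.32)AlSi3O8) = 267.374 g/mol, so wt% Na = 15.633/267.374 × 100 = 5.85%.
M(Na0.81Ca0.19Al1.19Si2.81O8) = 265.256 g/mol, so wt% Na = 18.622/265.256 × 100 = 7.02%.
5.85 − 7.02 = -1.17 pp.

-1.17 percentage points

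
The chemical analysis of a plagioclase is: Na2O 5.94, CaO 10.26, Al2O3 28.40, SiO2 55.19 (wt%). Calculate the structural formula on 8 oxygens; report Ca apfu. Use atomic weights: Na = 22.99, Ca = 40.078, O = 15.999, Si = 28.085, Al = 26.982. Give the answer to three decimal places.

0.496 Ca apfu

Na2O (M=61.979): mol = 0.09584; Na = 0.19168, O = 0.09584.
CaO (M=56.077): mol = 0.18296; Ca = 0.18296, O = 0.18296.
Al2O3 (M=101.961): mol = 0.27854; Al = 0.55708, O = 0.83562.
SiO2 (M=60.083): mol = 0.91856; Si = 0.91856, O = 1.83712.
ΣO = 2.95154; factor = 8/ΣO = 2.71045.
Ca apfu = 0.18296 × 2.71045 = 0.496.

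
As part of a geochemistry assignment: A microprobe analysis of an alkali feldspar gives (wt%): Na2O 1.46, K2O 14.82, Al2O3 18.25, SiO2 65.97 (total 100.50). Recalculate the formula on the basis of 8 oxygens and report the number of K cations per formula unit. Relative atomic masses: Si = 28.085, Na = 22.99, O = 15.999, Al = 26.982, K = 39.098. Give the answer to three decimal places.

0.864 K apfu

Na2O: 1.46/61.979 = 0.02356 mol → 0.04712 mol Na, 0.02356 mol O.
K2O: 14.82/94.195 = 0.15733 mol → 0.31466 mol K, 0.15733 mol O.
Al2O3: 18.25/101.961 = 0.17899 mol → 0.35798 mol Al, 0.53697 mol O.
SiO2: 65.97/60.083 = 1.09798 mol → 1.09798 mol Si, 2.19596 mol O.
Total oxygen = 2.91382 mol. Normalization factor = 8/2.91382 = 2.74554.
K per 8 O = 0.31466 × 2.74554 = 0.864.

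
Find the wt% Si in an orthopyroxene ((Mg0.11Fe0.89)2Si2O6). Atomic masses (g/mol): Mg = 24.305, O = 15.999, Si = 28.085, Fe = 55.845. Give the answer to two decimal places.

Molar mass of (Mg0.11Fe0.89)2Si2O6: 0.22×24.305 + 1.78×55.845 + 2×28.085 + 6×15.999 = 256.915 g/mol.
Mass of Si per formula unit: 2 × 28.085 = 56.170 g.
Weight fraction Si = 56.170 / 256.915 = 0.2186.

21.86 weight percent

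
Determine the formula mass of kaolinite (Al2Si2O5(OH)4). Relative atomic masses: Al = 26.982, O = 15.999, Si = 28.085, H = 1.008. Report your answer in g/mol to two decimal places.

M = 2×26.982 + 2×28.085 + 9×15.999 + 4×1.008

258.16 g/mol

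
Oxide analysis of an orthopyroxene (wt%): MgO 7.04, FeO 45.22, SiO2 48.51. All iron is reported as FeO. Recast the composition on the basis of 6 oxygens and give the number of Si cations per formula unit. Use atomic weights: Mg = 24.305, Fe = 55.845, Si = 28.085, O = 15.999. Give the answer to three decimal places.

MgO: 7.04/40.304 = 0.17467 mol → 0.17467 mol Mg, 0.17467 mol O.
FeO: 45.22/71.844 = 0.62942 mol → 0.62942 mol Fe, 0.62942 mol O.
SiO2: 48.51/60.083 = 0.80738 mol → 0.80738 mol Si, 1.61476 mol O.
Total oxygen = 2.41885 mol. Normalization factor = 6/2.41885 = 2.48052.
Si per 6 O = 0.80738 × 2.48052 = 2.003.

2.003 Si apfu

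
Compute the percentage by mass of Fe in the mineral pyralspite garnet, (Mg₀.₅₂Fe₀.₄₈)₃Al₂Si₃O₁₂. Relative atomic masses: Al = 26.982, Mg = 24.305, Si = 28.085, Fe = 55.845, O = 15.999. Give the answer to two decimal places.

17.93 mass %

M((Mg₀.₅₂Fe₀.₄₈)₃Al₂Si₃O₁₂) = 448.540 g/mol.
Fe contributes 1.44 × 55.845 = 80.417 g per mole.
80.417/448.540 = 0.1793 → 17.93%.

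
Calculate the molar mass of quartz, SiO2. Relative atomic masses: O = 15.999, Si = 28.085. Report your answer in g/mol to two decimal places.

60.08 g/mol

M = 1×28.085 + 2×15.999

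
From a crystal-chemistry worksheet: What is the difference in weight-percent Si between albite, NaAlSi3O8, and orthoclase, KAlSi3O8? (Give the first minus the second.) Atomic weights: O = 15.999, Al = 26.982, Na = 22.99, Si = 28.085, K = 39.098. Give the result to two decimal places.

1.86 percentage points

Si in NaAlSi3O8: molar mass 262.219 g/mol; 3×28.085 = 84.255 g → 32.13 wt%.
Si in KAlSi3O8: molar mass 278.327 g/mol; 3×28.085 = 84.255 g → 30.27 wt%.
Difference = 32.13 − 30.27 = 1.86 percentage points.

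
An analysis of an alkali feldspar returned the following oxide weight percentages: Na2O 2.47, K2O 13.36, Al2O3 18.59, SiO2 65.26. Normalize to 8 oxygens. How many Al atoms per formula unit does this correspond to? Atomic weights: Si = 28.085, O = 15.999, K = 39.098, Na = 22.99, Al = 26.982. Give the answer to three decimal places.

2.47 wt% Na2O ÷ 61.979 g/mol = 0.03985 mol, giving 0.07970 Na and 0.03985 O.
13.36 wt% K2O ÷ 94.195 g/mol = 0.14183 mol, giving 0.28366 K and 0.14183 O.
18.59 wt% Al2O3 ÷ 101.961 g/mol = 0.18232 mol, giving 0.36464 Al and 0.54696 O.
65.26 wt% SiO2 ÷ 60.083 g/mol = 1.08616 mol, giving 1.08616 Si and 2.17232 O.
Oxygen sums to 2.90096; scaling by 8/2.90096 = 2.75771 puts the formula on 8 O.
Al: 0.36464 × 2.75771 = 1.006 atoms per formula unit.

1.006 Al apfu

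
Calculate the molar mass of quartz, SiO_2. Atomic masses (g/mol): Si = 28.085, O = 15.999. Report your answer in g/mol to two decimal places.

60.08 g/mol

M = 1(28.085) + 2(15.999)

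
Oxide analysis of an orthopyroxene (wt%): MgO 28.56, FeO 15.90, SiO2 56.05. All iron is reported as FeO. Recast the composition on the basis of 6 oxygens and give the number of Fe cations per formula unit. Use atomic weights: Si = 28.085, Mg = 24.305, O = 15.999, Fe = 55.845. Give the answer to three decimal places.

0.475 Fe apfu

MgO: 28.56/40.304 = 0.70861 mol → 0.70861 mol Mg, 0.70861 mol O.
FeO: 15.90/71.844 = 0.22131 mol → 0.22131 mol Fe, 0.22131 mol O.
SiO2: 56.05/60.083 = 0.93288 mol → 0.93288 mol Si, 1.86576 mol O.
Total oxygen = 2.79568 mol. Normalization factor = 6/2.79568 = 2.14617.
Fe per 6 O = 0.22131 × 2.14617 = 0.475.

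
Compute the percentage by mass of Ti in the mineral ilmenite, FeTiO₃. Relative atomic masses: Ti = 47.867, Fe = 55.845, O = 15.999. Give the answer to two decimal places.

Molar mass of FeTiO₃: 1*55.845 + 1*47.867 + 3*15.999 = 151.709 g/mol.
Mass of Ti per formula unit: 1 × 47.867 = 47.867 g.
Weight fraction Ti = 47.867 / 151.709 = 0.3155.

31.55 wt%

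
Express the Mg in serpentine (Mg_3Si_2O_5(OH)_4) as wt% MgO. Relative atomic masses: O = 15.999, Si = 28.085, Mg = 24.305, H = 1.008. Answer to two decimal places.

43.63 wt%

M(Mg_3Si_2O_5(OH)_4) = 277.108 g/mol; M(MgO) = 40.304 g/mol.
Moles MgO per formula unit = 3 Mg ÷ 1 = 3.0000.
MgO fraction = (3.0000 × 40.304) / 277.108 = 120.912/277.108 = 0.4363.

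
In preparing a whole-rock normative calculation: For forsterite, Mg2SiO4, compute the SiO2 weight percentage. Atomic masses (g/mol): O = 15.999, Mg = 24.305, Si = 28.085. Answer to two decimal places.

M(Mg2SiO4) = 140.691 g/mol; M(SiO2) = 60.083 g/mol.
Moles SiO2 per formula unit = 1 Si ÷ 1 = 1.0000.
SiO2 fraction = (1.0000 × 60.083) / 140.691 = 60.083/140.691 = 0.4271.

42.71 wt%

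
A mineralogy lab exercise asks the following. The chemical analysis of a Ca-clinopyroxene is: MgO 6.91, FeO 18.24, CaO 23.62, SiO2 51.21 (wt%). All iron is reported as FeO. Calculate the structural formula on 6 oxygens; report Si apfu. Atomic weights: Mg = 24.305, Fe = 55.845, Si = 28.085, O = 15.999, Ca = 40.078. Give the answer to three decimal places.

2.005 Si apfu

6.91 wt% MgO ÷ 40.304 g/mol = 0.17145 mol, giving 0.17145 Mg and 0.17145 O.
18.24 wt% FeO ÷ 71.844 g/mol = 0.25388 mol, giving 0.25388 Fe and 0.25388 O.
23.62 wt% CaO ÷ 56.077 g/mol = 0.42121 mol, giving 0.42121 Ca and 0.42121 O.
51.21 wt% SiO2 ÷ 60.083 g/mol = 0.85232 mol, giving 0.85232 Si and 1.70464 O.
Oxygen sums to 2.55118; scaling by 6/2.55118 = 2.35185 puts the formula on 6 O.
Si: 0.85232 × 2.35185 = 2.005 atoms per formula unit.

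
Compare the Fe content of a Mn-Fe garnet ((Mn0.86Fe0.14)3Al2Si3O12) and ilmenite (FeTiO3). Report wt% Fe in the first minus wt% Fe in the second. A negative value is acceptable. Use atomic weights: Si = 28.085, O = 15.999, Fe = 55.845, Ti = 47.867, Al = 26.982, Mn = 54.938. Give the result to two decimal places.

Fe in (Mn0.86Fe0.14)3Al2Si3O12: molar mass 495.402 g/mol; 0.42×55.845 = 23.455 g → 4.73 wt%.
Fe in FeTiO3: molar mass 151.709 g/mol; 1×55.845 = 55.845 g → 36.81 wt%.
Difference = 4.73 − 36.81 = -32.08 percentage points.

-32.08 percentage points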